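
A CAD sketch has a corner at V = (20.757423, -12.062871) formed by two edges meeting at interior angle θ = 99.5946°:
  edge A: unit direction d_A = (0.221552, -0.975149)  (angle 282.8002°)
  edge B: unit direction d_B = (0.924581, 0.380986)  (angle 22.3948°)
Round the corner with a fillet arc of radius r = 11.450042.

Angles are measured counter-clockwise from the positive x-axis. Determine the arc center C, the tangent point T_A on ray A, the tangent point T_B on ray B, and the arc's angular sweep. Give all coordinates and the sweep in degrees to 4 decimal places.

bisector direction at 332.5975° = (0.887795,-0.460239)
center distance |VC| = r/sin(θ/2) = 11.450042/sin(49.7973°) = 14.991565
C = V + |VC|·bis = (34.0669,-18.9626)
T_A = V + ((C−V)·d_A)·d_A = V + 9.6770·d_A = (22.9014,-21.4993)
T_B = V + ((C−V)·d_B)·d_B = V + 9.6770·d_B = (29.7046,-8.3761)
sweep = 180° − θ = 80.4054°

center=(34.0669,-18.9626) T_A=(22.9014,-21.4993) T_B=(29.7046,-8.3761) sweep=80.4054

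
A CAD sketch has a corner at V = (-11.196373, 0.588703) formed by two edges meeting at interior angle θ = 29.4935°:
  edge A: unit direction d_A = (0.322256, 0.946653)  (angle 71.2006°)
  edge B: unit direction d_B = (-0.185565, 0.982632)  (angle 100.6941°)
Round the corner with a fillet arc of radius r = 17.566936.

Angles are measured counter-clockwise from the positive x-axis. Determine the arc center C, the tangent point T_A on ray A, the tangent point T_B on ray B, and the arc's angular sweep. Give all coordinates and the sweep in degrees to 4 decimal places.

center=(-6.3190,69.4287) T_A=(10.3107,63.7676) T_B=(-23.5809,66.1688) sweep=150.5065

bisector direction at 85.9473° = (0.070673,0.997500)
center distance |VC| = r/sin(θ/2) = 17.566936/sin(14.7468°) = 69.012518
C = V + |VC|·bis = (-6.3190,69.4287)
T_A = V + ((C−V)·d_A)·d_A = V + 66.7393·d_A = (10.3107,63.7676)
T_B = V + ((C−V)·d_B)·d_B = V + 66.7393·d_B = (-23.5809,66.1688)
sweep = 180° − θ = 150.5065°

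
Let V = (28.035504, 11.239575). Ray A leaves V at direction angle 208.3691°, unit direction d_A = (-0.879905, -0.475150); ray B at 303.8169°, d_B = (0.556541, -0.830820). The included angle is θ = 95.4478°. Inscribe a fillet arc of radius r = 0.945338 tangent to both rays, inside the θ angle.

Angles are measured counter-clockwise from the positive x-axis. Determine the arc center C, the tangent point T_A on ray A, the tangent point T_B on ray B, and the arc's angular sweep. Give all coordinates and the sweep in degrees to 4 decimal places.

bisector direction at 256.0930° = (-0.240347,-0.970687)
center distance |VC| = r/sin(θ/2) = 0.945338/sin(47.7239°) = 1.277636
C = V + |VC|·bis = (27.7284,9.9994)
T_A = V + ((C−V)·d_A)·d_A = V + 0.8595·d_A = (27.2793,10.8312)
T_B = V + ((C−V)·d_B)·d_B = V + 0.8595·d_B = (28.5138,10.5255)
sweep = 180° − θ = 84.5522°

center=(27.7284,9.9994) T_A=(27.2793,10.8312) T_B=(28.5138,10.5255) sweep=84.5522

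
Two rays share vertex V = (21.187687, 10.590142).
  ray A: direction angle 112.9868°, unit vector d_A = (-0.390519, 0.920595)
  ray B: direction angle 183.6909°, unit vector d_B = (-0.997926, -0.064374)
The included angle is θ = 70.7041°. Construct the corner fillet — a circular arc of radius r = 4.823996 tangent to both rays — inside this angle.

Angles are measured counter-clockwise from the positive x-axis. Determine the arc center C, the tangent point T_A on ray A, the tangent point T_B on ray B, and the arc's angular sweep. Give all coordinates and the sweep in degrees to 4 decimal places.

bisector direction at 148.3388° = (-0.851167,0.524895)
center distance |VC| = r/sin(θ/2) = 4.823996/sin(35.3520°) = 8.337376
C = V + |VC|·bis = (14.0912,14.9664)
T_A = V + ((C−V)·d_A)·d_A = V + 6.8001·d_A = (18.5321,16.8502)
T_B = V + ((C−V)·d_B)·d_B = V + 6.8001·d_B = (14.4017,10.1524)
sweep = 180° − θ = 109.2959°

center=(14.0912,14.9664) T_A=(18.5321,16.8502) T_B=(14.4017,10.1524) sweep=109.2959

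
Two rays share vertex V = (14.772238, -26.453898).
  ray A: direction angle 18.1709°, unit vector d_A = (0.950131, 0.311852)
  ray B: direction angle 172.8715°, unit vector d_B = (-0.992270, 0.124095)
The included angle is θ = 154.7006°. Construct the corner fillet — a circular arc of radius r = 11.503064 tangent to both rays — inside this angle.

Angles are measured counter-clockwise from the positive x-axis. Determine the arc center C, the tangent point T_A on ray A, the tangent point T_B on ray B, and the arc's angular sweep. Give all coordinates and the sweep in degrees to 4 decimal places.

center=(13.6379,-14.7194) T_A=(17.2252,-25.6488) T_B=(12.2105,-26.1335) sweep=25.2994

bisector direction at 95.5212° = (-0.096214,0.995361)
center distance |VC| = r/sin(θ/2) = 11.503064/sin(77.3503°) = 11.789222
C = V + |VC|·bis = (13.6379,-14.7194)
T_A = V + ((C−V)·d_A)·d_A = V + 2.5817·d_A = (17.2252,-25.6488)
T_B = V + ((C−V)·d_B)·d_B = V + 2.5817·d_B = (12.2105,-26.1335)
sweep = 180° − θ = 25.2994°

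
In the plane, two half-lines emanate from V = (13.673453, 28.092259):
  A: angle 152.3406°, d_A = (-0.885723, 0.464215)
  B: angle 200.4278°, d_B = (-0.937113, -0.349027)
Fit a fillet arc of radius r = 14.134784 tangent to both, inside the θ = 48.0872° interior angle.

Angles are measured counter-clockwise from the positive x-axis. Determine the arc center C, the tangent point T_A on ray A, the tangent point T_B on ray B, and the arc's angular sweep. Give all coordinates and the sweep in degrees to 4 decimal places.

center=(-20.9499,30.2802) T_A=(-14.3883,42.7997) T_B=(-16.0165,17.0343) sweep=131.9128

bisector direction at 176.3842° = (-0.998009,0.063066)
center distance |VC| = r/sin(θ/2) = 14.134784/sin(24.0436°) = 34.692401
C = V + |VC|·bis = (-20.9499,30.2802)
T_A = V + ((C−V)·d_A)·d_A = V + 31.6823·d_A = (-14.3883,42.7997)
T_B = V + ((C−V)·d_B)·d_B = V + 31.6823·d_B = (-16.0165,17.0343)
sweep = 180° − θ = 131.9128°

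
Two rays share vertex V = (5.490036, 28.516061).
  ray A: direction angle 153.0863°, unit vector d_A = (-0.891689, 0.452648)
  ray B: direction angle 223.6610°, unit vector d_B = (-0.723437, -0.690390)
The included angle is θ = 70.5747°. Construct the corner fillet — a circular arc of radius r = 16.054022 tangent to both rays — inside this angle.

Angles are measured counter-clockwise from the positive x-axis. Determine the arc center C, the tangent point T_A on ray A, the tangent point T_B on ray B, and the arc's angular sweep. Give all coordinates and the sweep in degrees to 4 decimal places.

bisector direction at 188.3736° = (-0.989339,-0.145628)
center distance |VC| = r/sin(θ/2) = 16.054022/sin(35.2874°) = 27.790634
C = V + |VC|·bis = (-22.0043,24.4690)
T_A = V + ((C−V)·d_A)·d_A = V + 22.6845·d_A = (-14.7375,38.7842)
T_B = V + ((C−V)·d_B)·d_B = V + 22.6845·d_B = (-10.9208,12.8549)
sweep = 180° − θ = 109.4253°

center=(-22.0043,24.4690) T_A=(-14.7375,38.7842) T_B=(-10.9208,12.8549) sweep=109.4253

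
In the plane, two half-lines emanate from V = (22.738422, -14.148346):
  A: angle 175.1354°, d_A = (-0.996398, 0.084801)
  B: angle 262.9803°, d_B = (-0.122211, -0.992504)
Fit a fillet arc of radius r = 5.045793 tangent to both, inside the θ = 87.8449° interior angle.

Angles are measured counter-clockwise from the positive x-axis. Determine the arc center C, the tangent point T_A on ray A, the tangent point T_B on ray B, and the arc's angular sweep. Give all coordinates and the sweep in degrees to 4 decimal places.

bisector direction at 219.0579° = (-0.776510,-0.630105)
center distance |VC| = r/sin(θ/2) = 5.045793/sin(43.9224°) = 7.273906
C = V + |VC|·bis = (17.0902,-18.7317)
T_A = V + ((C−V)·d_A)·d_A = V + 5.2392·d_A = (17.5180,-13.7041)
T_B = V + ((C−V)·d_B)·d_B = V + 5.2392·d_B = (22.0981,-19.3483)
sweep = 180° − θ = 92.1551°

center=(17.0902,-18.7317) T_A=(17.5180,-13.7041) T_B=(22.0981,-19.3483) sweep=92.1551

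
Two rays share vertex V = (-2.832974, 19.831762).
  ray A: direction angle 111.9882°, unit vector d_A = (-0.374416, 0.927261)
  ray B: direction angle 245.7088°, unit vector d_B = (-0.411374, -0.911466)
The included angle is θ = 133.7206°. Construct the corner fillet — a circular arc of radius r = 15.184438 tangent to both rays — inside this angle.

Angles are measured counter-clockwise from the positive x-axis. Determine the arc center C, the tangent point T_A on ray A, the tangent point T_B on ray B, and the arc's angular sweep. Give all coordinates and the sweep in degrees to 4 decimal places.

center=(-19.3426,20.1636) T_A=(-5.2626,25.8489) T_B=(-5.5024,13.9171) sweep=46.2794

bisector direction at 178.8485° = (-0.999798,0.020096)
center distance |VC| = r/sin(θ/2) = 15.184438/sin(66.8603°) = 16.512911
C = V + |VC|·bis = (-19.3426,20.1636)
T_A = V + ((C−V)·d_A)·d_A = V + 6.4892·d_A = (-5.2626,25.8489)
T_B = V + ((C−V)·d_B)·d_B = V + 6.4892·d_B = (-5.5024,13.9171)
sweep = 180° − θ = 46.2794°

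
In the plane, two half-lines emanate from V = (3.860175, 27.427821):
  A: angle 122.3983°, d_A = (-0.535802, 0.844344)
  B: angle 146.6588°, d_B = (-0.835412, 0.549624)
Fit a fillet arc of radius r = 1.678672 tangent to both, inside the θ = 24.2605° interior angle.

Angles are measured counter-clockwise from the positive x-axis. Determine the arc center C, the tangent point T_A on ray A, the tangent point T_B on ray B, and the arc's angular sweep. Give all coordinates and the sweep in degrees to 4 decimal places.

bisector direction at 134.5286° = (-0.701265,0.712901)
center distance |VC| = r/sin(θ/2) = 1.678672/sin(12.1303°) = 7.988550
C = V + |VC|·bis = (-1.7419,33.1229)
T_A = V + ((C−V)·d_A)·d_A = V + 7.8102·d_A = (-0.3245,34.0223)
T_B = V + ((C−V)·d_B)·d_B = V + 7.8102·d_B = (-2.6645,31.7205)
sweep = 180° − θ = 155.7395°

center=(-1.7419,33.1229) T_A=(-0.3245,34.0223) T_B=(-2.6645,31.7205) sweep=155.7395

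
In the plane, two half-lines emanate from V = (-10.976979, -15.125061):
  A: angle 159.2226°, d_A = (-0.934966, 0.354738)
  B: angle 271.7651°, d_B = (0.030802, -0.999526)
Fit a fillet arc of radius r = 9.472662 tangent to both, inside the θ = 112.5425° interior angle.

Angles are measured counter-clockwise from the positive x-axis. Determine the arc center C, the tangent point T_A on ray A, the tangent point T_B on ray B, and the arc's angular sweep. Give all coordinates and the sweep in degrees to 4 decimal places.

bisector direction at 215.4938° = (-0.814178,-0.580616)
center distance |VC| = r/sin(θ/2) = 9.472662/sin(56.2713°) = 11.389852
C = V + |VC|·bis = (-20.2503,-21.7382)
T_A = V + ((C−V)·d_A)·d_A = V + 6.3243·d_A = (-16.8900,-12.8816)
T_B = V + ((C−V)·d_B)·d_B = V + 6.3243·d_B = (-10.7822,-21.4464)
sweep = 180° − θ = 67.4575°

center=(-20.2503,-21.7382) T_A=(-16.8900,-12.8816) T_B=(-10.7822,-21.4464) sweep=67.4575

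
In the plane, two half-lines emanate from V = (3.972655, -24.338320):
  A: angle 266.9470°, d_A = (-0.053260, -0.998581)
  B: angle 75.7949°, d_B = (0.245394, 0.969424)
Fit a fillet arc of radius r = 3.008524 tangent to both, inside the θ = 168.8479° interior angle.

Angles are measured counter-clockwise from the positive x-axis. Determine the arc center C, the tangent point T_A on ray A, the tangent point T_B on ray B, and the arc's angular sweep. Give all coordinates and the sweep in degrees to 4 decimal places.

bisector direction at 351.3709° = (0.988680,-0.150037)
center distance |VC| = r/sin(θ/2) = 3.008524/sin(84.4240°) = 3.022828
C = V + |VC|·bis = (6.9613,-24.7919)
T_A = V + ((C−V)·d_A)·d_A = V + 0.2937·d_A = (3.9570,-24.6316)
T_B = V + ((C−V)·d_B)·d_B = V + 0.2937·d_B = (4.0447,-24.0536)
sweep = 180° − θ = 11.1521°

center=(6.9613,-24.7919) T_A=(3.9570,-24.6316) T_B=(4.0447,-24.0536) sweep=11.1521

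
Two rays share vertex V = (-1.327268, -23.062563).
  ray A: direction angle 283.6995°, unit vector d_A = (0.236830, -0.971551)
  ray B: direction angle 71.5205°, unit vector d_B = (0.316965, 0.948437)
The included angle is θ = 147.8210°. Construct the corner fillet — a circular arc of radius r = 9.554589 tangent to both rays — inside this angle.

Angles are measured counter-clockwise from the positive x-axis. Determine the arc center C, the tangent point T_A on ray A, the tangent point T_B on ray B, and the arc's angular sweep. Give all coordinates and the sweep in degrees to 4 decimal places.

center=(8.6082,-23.4772) T_A=(-0.6746,-25.7401) T_B=(-0.4537,-20.4488) sweep=32.1790

bisector direction at 357.6100° = (0.999130,-0.041701)
center distance |VC| = r/sin(θ/2) = 9.554589/sin(73.9105°) = 9.944100
C = V + |VC|·bis = (8.6082,-23.4772)
T_A = V + ((C−V)·d_A)·d_A = V + 2.7559·d_A = (-0.6746,-25.7401)
T_B = V + ((C−V)·d_B)·d_B = V + 2.7559·d_B = (-0.4537,-20.4488)
sweep = 180° − θ = 32.1790°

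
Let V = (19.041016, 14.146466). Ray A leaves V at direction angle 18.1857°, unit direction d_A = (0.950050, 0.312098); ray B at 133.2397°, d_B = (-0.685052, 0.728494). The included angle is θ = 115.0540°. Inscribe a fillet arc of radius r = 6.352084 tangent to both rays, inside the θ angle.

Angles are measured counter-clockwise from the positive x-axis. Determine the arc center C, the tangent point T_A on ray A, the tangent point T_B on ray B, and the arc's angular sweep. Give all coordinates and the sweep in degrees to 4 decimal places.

bisector direction at 75.7127° = (0.246784,0.969070)
center distance |VC| = r/sin(θ/2) = 6.352084/sin(57.5270°) = 7.529337
C = V + |VC|·bis = (20.8991,21.4429)
T_A = V + ((C−V)·d_A)·d_A = V + 4.0425·d_A = (22.8816,15.4081)
T_B = V + ((C−V)·d_B)·d_B = V + 4.0425·d_B = (16.2717,17.0914)
sweep = 180° − θ = 64.9460°

center=(20.8991,21.4429) T_A=(22.8816,15.4081) T_B=(16.2717,17.0914) sweep=64.9460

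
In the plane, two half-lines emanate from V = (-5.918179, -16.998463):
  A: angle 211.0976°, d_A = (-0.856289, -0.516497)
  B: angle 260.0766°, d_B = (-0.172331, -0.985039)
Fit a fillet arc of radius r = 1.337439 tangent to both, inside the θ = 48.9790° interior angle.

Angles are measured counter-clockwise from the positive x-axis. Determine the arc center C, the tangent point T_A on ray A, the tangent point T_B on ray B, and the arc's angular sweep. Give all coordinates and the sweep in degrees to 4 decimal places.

center=(-7.7416,-19.6602) T_A=(-8.4324,-18.5150) T_B=(-6.4242,-19.8907) sweep=131.0210

bisector direction at 235.5871° = (-0.565153,-0.824986)
center distance |VC| = r/sin(θ/2) = 1.337439/sin(24.4895°) = 3.226426
C = V + |VC|·bis = (-7.7416,-19.6602)
T_A = V + ((C−V)·d_A)·d_A = V + 2.9362·d_A = (-8.4324,-18.5150)
T_B = V + ((C−V)·d_B)·d_B = V + 2.9362·d_B = (-6.4242,-19.8907)
sweep = 180° − θ = 131.0210°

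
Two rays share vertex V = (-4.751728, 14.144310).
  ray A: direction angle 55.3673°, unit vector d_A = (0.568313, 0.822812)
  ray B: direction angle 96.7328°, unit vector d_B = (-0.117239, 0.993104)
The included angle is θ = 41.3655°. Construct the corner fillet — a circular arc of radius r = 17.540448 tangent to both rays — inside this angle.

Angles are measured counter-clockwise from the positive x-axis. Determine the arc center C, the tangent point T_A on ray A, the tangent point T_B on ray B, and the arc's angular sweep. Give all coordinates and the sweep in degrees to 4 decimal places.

bisector direction at 76.0500° = (0.241074,0.970507)
center distance |VC| = r/sin(θ/2) = 17.540448/sin(20.6827°) = 49.662474
C = V + |VC|·bis = (7.2206,62.3421)
T_A = V + ((C−V)·d_A)·d_A = V + 46.4617·d_A = (21.6531,52.3736)
T_B = V + ((C−V)·d_B)·d_B = V + 46.4617·d_B = (-10.1989,60.2856)
sweep = 180° − θ = 138.6345°

center=(7.2206,62.3421) T_A=(21.6531,52.3736) T_B=(-10.1989,60.2856) sweep=138.6345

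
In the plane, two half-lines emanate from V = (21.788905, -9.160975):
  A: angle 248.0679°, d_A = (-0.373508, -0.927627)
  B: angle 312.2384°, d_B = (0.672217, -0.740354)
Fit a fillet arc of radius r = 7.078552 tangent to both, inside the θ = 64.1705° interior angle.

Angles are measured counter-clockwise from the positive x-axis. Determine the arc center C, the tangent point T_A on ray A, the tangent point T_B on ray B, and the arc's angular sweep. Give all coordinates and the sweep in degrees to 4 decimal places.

bisector direction at 280.1532° = (0.176280,-0.984340)
center distance |VC| = r/sin(θ/2) = 7.078552/sin(32.0853°) = 13.326077
C = V + |VC|·bis = (24.1380,-22.2784)
T_A = V + ((C−V)·d_A)·d_A = V + 11.2906·d_A = (17.5718,-19.6345)
T_B = V + ((C−V)·d_B)·d_B = V + 11.2906·d_B = (29.3787,-17.5200)
sweep = 180° − θ = 115.8295°

center=(24.1380,-22.2784) T_A=(17.5718,-19.6345) T_B=(29.3787,-17.5200) sweep=115.8295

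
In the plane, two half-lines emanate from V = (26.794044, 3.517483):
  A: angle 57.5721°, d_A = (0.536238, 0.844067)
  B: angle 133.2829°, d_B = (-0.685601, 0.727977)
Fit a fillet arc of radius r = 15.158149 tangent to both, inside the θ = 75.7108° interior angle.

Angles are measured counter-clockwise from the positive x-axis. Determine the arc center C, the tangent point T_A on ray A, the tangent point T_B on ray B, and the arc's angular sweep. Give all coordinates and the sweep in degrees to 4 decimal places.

bisector direction at 95.4275° = (-0.094586,0.995517)
center distance |VC| = r/sin(θ/2) = 15.158149/sin(37.8554°) = 24.700783
C = V + |VC|·bis = (24.4577,28.1075)
T_A = V + ((C−V)·d_A)·d_A = V + 19.5028·d_A = (37.2522,19.9792)
T_B = V + ((C−V)·d_B)·d_B = V + 19.5028·d_B = (13.4229,17.7151)
sweep = 180° − θ = 104.2892°

center=(24.4577,28.1075) T_A=(37.2522,19.9792) T_B=(13.4229,17.7151) sweep=104.2892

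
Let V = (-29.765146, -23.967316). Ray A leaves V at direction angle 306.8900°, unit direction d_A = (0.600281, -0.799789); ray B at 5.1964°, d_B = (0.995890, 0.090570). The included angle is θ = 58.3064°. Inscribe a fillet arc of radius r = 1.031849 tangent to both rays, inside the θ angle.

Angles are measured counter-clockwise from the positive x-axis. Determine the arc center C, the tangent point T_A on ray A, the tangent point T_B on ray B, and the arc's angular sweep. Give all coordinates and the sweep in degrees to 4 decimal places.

bisector direction at 336.0432° = (0.913852,-0.406048)
center distance |VC| = r/sin(θ/2) = 1.031849/sin(29.1532°) = 2.118149
C = V + |VC|·bis = (-27.8295,-24.8274)
T_A = V + ((C−V)·d_A)·d_A = V + 1.8498·d_A = (-28.6547,-25.4468)
T_B = V + ((C−V)·d_B)·d_B = V + 1.8498·d_B = (-27.9229,-23.7998)
sweep = 180° − θ = 121.6936°

center=(-27.8295,-24.8274) T_A=(-28.6547,-25.4468) T_B=(-27.9229,-23.7998) sweep=121.6936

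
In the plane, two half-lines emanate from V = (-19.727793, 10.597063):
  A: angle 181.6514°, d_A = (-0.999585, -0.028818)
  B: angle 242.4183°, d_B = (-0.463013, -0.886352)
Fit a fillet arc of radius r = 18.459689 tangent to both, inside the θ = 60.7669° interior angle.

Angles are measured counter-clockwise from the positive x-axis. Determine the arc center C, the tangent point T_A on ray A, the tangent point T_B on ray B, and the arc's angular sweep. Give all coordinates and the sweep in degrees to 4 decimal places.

bisector direction at 212.0348° = (-0.847726,-0.530435)
center distance |VC| = r/sin(θ/2) = 18.459689/sin(30.3834°) = 36.497135
C = V + |VC|·bis = (-50.6673,-8.7623)
T_A = V + ((C−V)·d_A)·d_A = V + 31.4846·d_A = (-51.1993,9.6897)
T_B = V + ((C−V)·d_B)·d_B = V + 31.4846·d_B = (-34.3056,-17.3094)
sweep = 180° − θ = 119.2331°

center=(-50.6673,-8.7623) T_A=(-51.1993,9.6897) T_B=(-34.3056,-17.3094) sweep=119.2331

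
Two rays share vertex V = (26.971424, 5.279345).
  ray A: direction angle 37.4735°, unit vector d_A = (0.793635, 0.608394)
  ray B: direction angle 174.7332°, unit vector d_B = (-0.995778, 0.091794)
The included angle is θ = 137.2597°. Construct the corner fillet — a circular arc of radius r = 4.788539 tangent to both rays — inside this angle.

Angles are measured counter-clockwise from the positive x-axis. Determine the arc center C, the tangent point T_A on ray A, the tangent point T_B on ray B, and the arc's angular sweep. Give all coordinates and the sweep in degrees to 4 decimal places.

bisector direction at 106.1034° = (-0.277371,0.960763)
center distance |VC| = r/sin(θ/2) = 4.788539/sin(68.6299°) = 5.142079
C = V + |VC|·bis = (25.5452,10.2197)
T_A = V + ((C−V)·d_A)·d_A = V + 1.8737·d_A = (28.4585,6.4193)
T_B = V + ((C−V)·d_B)·d_B = V + 1.8737·d_B = (25.1056,5.4513)
sweep = 180° − θ = 42.7403°

center=(25.5452,10.2197) T_A=(28.4585,6.4193) T_B=(25.1056,5.4513) sweep=42.7403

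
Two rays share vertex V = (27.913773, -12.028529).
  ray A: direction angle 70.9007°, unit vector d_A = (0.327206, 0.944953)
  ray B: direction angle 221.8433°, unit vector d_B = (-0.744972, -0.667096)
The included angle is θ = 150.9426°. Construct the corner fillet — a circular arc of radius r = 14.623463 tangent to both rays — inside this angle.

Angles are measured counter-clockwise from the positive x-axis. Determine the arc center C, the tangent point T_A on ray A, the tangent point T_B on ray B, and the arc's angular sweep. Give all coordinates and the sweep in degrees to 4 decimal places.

bisector direction at 146.3720° = (-0.832651,0.553799)
center distance |VC| = r/sin(θ/2) = 14.623463/sin(75.4713°) = 15.106538
C = V + |VC|·bis = (15.3353,-3.6626)
T_A = V + ((C−V)·d_A)·d_A = V + 3.7897·d_A = (29.1538,-8.4474)
T_B = V + ((C−V)·d_B)·d_B = V + 3.7897·d_B = (25.0906,-14.5566)
sweep = 180° − θ = 29.0574°

center=(15.3353,-3.6626) T_A=(29.1538,-8.4474) T_B=(25.0906,-14.5566) sweep=29.0574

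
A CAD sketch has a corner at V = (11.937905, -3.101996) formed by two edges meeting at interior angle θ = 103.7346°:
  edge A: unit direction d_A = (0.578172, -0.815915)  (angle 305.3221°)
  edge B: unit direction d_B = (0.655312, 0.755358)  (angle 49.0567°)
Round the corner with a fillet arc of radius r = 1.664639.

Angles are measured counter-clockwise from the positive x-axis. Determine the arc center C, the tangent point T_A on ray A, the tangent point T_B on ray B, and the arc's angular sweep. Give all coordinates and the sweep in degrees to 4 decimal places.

center=(14.0517,-3.2058) T_A=(12.6934,-4.1682) T_B=(12.7943,-2.1149) sweep=76.2654

bisector direction at 357.1894° = (0.998797,-0.049035)
center distance |VC| = r/sin(θ/2) = 1.664639/sin(51.8673°) = 2.116292
C = V + |VC|·bis = (14.0517,-3.2058)
T_A = V + ((C−V)·d_A)·d_A = V + 1.3068·d_A = (12.6934,-4.1682)
T_B = V + ((C−V)·d_B)·d_B = V + 1.3068·d_B = (12.7943,-2.1149)
sweep = 180° − θ = 76.2654°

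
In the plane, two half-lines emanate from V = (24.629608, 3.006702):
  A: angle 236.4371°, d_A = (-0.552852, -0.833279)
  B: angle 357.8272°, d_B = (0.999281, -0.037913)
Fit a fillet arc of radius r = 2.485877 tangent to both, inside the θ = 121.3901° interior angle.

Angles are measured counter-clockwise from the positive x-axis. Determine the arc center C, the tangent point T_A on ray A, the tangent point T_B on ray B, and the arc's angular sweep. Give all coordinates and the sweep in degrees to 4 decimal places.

bisector direction at 297.1321° = (0.456044,-0.889957)
center distance |VC| = r/sin(θ/2) = 2.485877/sin(60.6951°) = 2.850688
C = V + |VC|·bis = (25.9296,0.4697)
T_A = V + ((C−V)·d_A)·d_A = V + 1.3953·d_A = (23.8582,1.8440)
T_B = V + ((C−V)·d_B)·d_B = V + 1.3953·d_B = (26.0239,2.9538)
sweep = 180° − θ = 58.6099°

center=(25.9296,0.4697) T_A=(23.8582,1.8440) T_B=(26.0239,2.9538) sweep=58.6099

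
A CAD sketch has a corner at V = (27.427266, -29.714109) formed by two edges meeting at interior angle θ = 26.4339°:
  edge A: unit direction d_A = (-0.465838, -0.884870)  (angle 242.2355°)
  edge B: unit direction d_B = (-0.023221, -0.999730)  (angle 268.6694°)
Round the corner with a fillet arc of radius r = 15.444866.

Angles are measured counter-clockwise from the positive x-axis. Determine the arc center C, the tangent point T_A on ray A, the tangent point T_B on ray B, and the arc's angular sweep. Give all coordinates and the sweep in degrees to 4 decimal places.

bisector direction at 255.4524° = (-0.251183,-0.967940)
center distance |VC| = r/sin(θ/2) = 15.444866/sin(13.2170°) = 67.551355
C = V + |VC|·bis = (10.4595,-95.0997)
T_A = V + ((C−V)·d_A)·d_A = V + 65.7620·d_A = (-3.2072,-87.9049)
T_B = V + ((C−V)·d_B)·d_B = V + 65.7620·d_B = (25.9002,-95.4584)
sweep = 180° − θ = 153.5661°

center=(10.4595,-95.0997) T_A=(-3.2072,-87.9049) T_B=(25.9002,-95.4584) sweep=153.5661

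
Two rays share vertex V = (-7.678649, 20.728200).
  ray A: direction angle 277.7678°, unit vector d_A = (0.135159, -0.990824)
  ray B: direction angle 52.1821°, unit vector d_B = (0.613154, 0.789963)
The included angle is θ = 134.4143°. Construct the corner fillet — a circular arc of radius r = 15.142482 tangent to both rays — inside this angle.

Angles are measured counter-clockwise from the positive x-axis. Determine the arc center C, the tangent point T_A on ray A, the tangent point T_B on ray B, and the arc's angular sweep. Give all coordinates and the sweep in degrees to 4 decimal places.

center=(8.1849,16.4701) T_A=(-6.8186,14.4235) T_B=(-3.7771,25.7548) sweep=45.5857

bisector direction at 344.9750° = (0.965813,-0.259241)
center distance |VC| = r/sin(θ/2) = 15.142482/sin(67.2071°) = 16.425093
C = V + |VC|·bis = (8.1849,16.4701)
T_A = V + ((C−V)·d_A)·d_A = V + 6.3631·d_A = (-6.8186,14.4235)
T_B = V + ((C−V)·d_B)·d_B = V + 6.3631·d_B = (-3.7771,25.7548)
sweep = 180° − θ = 45.5857°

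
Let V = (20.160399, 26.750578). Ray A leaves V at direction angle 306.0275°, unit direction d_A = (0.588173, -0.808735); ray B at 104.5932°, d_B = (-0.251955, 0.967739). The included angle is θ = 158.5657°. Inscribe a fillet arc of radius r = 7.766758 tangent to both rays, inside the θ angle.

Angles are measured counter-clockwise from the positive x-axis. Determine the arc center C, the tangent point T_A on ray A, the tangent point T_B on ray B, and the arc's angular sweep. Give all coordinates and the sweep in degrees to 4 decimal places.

bisector direction at 25.3104° = (0.904005,0.427521)
center distance |VC| = r/sin(θ/2) = 7.766758/sin(79.2828°) = 7.904637
C = V + |VC|·bis = (27.3062,30.1300)
T_A = V + ((C−V)·d_A)·d_A = V + 1.4700·d_A = (21.0250,25.5618)
T_B = V + ((C−V)·d_B)·d_B = V + 1.4700·d_B = (19.7900,28.1731)
sweep = 180° − θ = 21.4343°

center=(27.3062,30.1300) T_A=(21.0250,25.5618) T_B=(19.7900,28.1731) sweep=21.4343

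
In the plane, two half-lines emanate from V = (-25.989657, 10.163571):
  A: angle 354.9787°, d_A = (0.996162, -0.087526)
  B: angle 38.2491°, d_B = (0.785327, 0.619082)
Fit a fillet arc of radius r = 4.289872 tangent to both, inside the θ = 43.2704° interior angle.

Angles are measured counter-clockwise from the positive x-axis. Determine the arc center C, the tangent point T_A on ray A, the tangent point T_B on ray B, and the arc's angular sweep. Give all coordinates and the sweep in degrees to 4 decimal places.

bisector direction at 16.6139° = (0.958253,0.285921)
center distance |VC| = r/sin(θ/2) = 4.289872/sin(21.6352°) = 11.635265
C = V + |VC|·bis = (-14.8401,13.4903)
T_A = V + ((C−V)·d_A)·d_A = V + 10.8156·d_A = (-15.2156,9.2169)
T_B = V + ((C−V)·d_B)·d_B = V + 10.8156·d_B = (-17.4959,16.8593)
sweep = 180° − θ = 136.7296°

center=(-14.8401,13.4903) T_A=(-15.2156,9.2169) T_B=(-17.4959,16.8593) sweep=136.7296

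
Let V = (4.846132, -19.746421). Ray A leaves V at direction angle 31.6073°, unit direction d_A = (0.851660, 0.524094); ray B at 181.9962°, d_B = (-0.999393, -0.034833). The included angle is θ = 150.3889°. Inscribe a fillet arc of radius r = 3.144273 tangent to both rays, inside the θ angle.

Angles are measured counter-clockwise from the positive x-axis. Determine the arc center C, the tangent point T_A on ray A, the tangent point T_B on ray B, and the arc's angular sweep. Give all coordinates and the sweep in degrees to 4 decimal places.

center=(3.9060,-16.6330) T_A=(5.5539,-19.3109) T_B=(4.0156,-19.7754) sweep=29.6111

bisector direction at 106.8017° = (-0.289061,0.957311)
center distance |VC| = r/sin(θ/2) = 3.144273/sin(75.1945°) = 3.252252
C = V + |VC|·bis = (3.9060,-16.6330)
T_A = V + ((C−V)·d_A)·d_A = V + 0.8311·d_A = (5.5539,-19.3109)
T_B = V + ((C−V)·d_B)·d_B = V + 0.8311·d_B = (4.0156,-19.7754)
sweep = 180° − θ = 29.6111°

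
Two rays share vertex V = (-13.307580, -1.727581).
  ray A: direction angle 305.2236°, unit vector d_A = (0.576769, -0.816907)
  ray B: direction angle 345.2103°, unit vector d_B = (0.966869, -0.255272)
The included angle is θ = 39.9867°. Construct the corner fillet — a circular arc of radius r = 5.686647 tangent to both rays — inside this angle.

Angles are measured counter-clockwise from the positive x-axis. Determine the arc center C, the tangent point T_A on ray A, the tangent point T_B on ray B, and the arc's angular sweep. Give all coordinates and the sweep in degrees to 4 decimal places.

center=(0.3525,-11.2156) T_A=(-4.2929,-14.4955) T_B=(1.8042,-5.7174) sweep=140.0133

bisector direction at 325.2169° = (0.821318,-0.570471)
center distance |VC| = r/sin(θ/2) = 5.686647/sin(19.9933°) = 16.631947
C = V + |VC|·bis = (0.3525,-11.2156)
T_A = V + ((C−V)·d_A)·d_A = V + 15.6296·d_A = (-4.2929,-14.4955)
T_B = V + ((C−V)·d_B)·d_B = V + 15.6296·d_B = (1.8042,-5.7174)
sweep = 180° − θ = 140.0133°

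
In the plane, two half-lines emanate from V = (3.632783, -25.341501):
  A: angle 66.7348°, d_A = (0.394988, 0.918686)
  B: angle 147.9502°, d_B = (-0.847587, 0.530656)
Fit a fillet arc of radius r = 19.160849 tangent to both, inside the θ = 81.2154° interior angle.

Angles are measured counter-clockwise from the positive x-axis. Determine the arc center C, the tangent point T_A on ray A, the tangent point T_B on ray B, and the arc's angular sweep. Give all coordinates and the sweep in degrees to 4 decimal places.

center=(-5.1423,2.7588) T_A=(12.4605,-4.8095) T_B=(-15.3102,-13.4817) sweep=98.7846

bisector direction at 107.3425° = (-0.298083,0.954540)
center distance |VC| = r/sin(θ/2) = 19.160849/sin(40.6077°) = 29.438544
C = V + |VC|·bis = (-5.1423,2.7588)
T_A = V + ((C−V)·d_A)·d_A = V + 22.3493·d_A = (12.4605,-4.8095)
T_B = V + ((C−V)·d_B)·d_B = V + 22.3493·d_B = (-15.3102,-13.4817)
sweep = 180° − θ = 98.7846°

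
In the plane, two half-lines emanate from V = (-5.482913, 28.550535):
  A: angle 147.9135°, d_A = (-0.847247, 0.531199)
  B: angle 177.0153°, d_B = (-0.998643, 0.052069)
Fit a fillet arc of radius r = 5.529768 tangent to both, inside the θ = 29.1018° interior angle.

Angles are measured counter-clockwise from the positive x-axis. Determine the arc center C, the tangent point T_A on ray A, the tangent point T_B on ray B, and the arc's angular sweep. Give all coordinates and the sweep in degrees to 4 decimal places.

bisector direction at 162.4644° = (-0.953530,0.301298)
center distance |VC| = r/sin(θ/2) = 5.529768/sin(14.5509°) = 22.009905
C = V + |VC|·bis = (-26.4700,35.1821)
T_A = V + ((C−V)·d_A)·d_A = V + 21.3039·d_A = (-23.5326,39.8672)
T_B = V + ((C−V)·d_B)·d_B = V + 21.3039·d_B = (-26.7579,29.6598)
sweep = 180° − θ = 150.8982°

center=(-26.4700,35.1821) T_A=(-23.5326,39.8672) T_B=(-26.7579,29.6598) sweep=150.8982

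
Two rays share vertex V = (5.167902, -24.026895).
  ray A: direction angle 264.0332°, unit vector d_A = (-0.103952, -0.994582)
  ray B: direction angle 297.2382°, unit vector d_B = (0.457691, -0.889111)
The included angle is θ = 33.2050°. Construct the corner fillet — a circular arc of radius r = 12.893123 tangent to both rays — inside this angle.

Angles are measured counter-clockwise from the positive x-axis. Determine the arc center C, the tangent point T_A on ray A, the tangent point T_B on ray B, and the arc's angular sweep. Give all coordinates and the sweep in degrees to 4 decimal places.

bisector direction at 280.6357° = (0.184564,-0.982821)
center distance |VC| = r/sin(θ/2) = 12.893123/sin(16.6025°) = 45.123420
C = V + |VC|·bis = (13.4961,-68.3751)
T_A = V + ((C−V)·d_A)·d_A = V + 43.2422·d_A = (0.6728,-67.0349)
T_B = V + ((C−V)·d_B)·d_B = V + 43.2422·d_B = (24.9595,-62.4741)
sweep = 180° − θ = 146.7950°

center=(13.4961,-68.3751) T_A=(0.6728,-67.0349) T_B=(24.9595,-62.4741) sweep=146.7950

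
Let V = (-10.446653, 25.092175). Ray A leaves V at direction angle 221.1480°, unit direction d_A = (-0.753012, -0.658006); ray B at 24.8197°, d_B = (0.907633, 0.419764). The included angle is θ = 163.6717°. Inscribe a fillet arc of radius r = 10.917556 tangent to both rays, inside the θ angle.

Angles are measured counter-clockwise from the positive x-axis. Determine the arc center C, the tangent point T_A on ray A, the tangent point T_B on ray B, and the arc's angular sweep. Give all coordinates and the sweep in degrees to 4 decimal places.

bisector direction at 302.9839° = (0.544403,-0.838824)
center distance |VC| = r/sin(θ/2) = 10.917556/sin(81.8358°) = 11.029335
C = V + |VC|·bis = (-4.4423,15.8405)
T_A = V + ((C−V)·d_A)·d_A = V + 1.5663·d_A = (-11.6261,24.0616)
T_B = V + ((C−V)·d_B)·d_B = V + 1.5663·d_B = (-9.0251,25.7496)
sweep = 180° − θ = 16.3283°

center=(-4.4423,15.8405) T_A=(-11.6261,24.0616) T_B=(-9.0251,25.7496) sweep=16.3283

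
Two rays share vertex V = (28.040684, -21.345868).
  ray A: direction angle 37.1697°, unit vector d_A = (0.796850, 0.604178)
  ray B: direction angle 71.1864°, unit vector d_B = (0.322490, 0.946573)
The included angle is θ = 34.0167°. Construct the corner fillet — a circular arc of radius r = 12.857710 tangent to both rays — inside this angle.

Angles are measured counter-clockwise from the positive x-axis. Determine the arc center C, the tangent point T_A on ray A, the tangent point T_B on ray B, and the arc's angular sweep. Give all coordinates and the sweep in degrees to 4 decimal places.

bisector direction at 54.1780° = (0.585268,0.810840)
center distance |VC| = r/sin(θ/2) = 12.857710/sin(17.0084°) = 43.956320
C = V + |VC|·bis = (53.7669,14.2957)
T_A = V + ((C−V)·d_A)·d_A = V + 42.0338·d_A = (61.5353,4.0500)
T_B = V + ((C−V)·d_B)·d_B = V + 42.0338·d_B = (41.5962,18.4421)
sweep = 180° − θ = 145.9833°

center=(53.7669,14.2957) T_A=(61.5353,4.0500) T_B=(41.5962,18.4421) sweep=145.9833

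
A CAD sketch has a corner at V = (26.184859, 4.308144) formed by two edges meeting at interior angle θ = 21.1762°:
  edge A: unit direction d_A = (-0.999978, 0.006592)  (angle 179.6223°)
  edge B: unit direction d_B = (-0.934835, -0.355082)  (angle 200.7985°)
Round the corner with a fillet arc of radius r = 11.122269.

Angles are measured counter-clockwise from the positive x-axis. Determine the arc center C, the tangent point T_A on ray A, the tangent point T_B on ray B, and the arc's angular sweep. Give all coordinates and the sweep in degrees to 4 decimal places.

center=(-33.3868,-6.4217) T_A=(-33.3135,4.7004) T_B=(-29.4375,-16.8191) sweep=158.8238

bisector direction at 190.2104° = (-0.984163,-0.177263)
center distance |VC| = r/sin(θ/2) = 11.122269/sin(10.5881°) = 60.530279
C = V + |VC|·bis = (-33.3868,-6.4217)
T_A = V + ((C−V)·d_A)·d_A = V + 59.4997·d_A = (-33.3135,4.7004)
T_B = V + ((C−V)·d_B)·d_B = V + 59.4997·d_B = (-29.4375,-16.8191)
sweep = 180° − θ = 158.8238°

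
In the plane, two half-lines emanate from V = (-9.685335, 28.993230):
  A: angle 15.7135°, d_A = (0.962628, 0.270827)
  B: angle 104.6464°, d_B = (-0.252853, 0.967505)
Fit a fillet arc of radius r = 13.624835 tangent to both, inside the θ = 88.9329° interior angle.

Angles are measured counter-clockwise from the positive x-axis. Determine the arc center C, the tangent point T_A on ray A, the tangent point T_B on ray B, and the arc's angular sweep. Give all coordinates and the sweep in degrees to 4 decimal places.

center=(-0.0131,45.8682) T_A=(3.6769,32.7526) T_B=(-13.1952,42.4231) sweep=91.0671

bisector direction at 60.1800° = (0.497278,0.867591)
center distance |VC| = r/sin(θ/2) = 13.624835/sin(44.4665°) = 19.450393
C = V + |VC|·bis = (-0.0131,45.8682)
T_A = V + ((C−V)·d_A)·d_A = V + 13.8810·d_A = (3.6769,32.7526)
T_B = V + ((C−V)·d_B)·d_B = V + 13.8810·d_B = (-13.1952,42.4231)
sweep = 180° − θ = 91.0671°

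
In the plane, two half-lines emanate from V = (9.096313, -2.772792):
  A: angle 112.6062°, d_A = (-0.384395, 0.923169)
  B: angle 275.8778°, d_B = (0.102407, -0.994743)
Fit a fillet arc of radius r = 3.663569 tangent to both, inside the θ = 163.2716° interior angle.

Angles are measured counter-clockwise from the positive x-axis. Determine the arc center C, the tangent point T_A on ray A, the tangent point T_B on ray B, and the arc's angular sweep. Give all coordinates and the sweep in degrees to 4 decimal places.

center=(5.5072,-3.6838) T_A=(8.8893,-2.2755) T_B=(9.1515,-3.3086) sweep=16.7284

bisector direction at 194.2420° = (-0.969265,-0.246018)
center distance |VC| = r/sin(θ/2) = 3.663569/sin(81.6358°) = 3.702956
C = V + |VC|·bis = (5.5072,-3.6838)
T_A = V + ((C−V)·d_A)·d_A = V + 0.5387·d_A = (8.8893,-2.2755)
T_B = V + ((C−V)·d_B)·d_B = V + 0.5387·d_B = (9.1515,-3.3086)
sweep = 180° − θ = 16.7284°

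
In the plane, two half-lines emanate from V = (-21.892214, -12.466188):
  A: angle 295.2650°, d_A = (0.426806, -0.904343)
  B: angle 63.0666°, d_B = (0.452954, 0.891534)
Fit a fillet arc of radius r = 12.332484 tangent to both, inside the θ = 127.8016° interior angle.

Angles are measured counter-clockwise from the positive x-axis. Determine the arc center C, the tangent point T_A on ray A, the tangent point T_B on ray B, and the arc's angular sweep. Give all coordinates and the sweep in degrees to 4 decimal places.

bisector direction at 359.1658° = (0.999894,-0.014559)
center distance |VC| = r/sin(θ/2) = 12.332484/sin(63.9008°) = 13.732763
C = V + |VC|·bis = (-8.1609,-12.6661)
T_A = V + ((C−V)·d_A)·d_A = V + 6.0414·d_A = (-19.3137,-17.9297)
T_B = V + ((C−V)·d_B)·d_B = V + 6.0414·d_B = (-19.1557,-7.0801)
sweep = 180° − θ = 52.1984°

center=(-8.1609,-12.6661) T_A=(-19.3137,-17.9297) T_B=(-19.1557,-7.0801) sweep=52.1984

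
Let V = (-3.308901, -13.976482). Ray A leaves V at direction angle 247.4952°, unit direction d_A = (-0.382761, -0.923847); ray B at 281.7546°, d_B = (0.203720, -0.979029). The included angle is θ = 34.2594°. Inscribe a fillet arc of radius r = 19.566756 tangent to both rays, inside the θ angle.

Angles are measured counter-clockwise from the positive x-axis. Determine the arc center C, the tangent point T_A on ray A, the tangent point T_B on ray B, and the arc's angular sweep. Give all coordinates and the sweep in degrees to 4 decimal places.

center=(-9.5320,-80.1169) T_A=(-27.6087,-72.6275) T_B=(9.6244,-76.1308) sweep=145.7406

bisector direction at 264.6249° = (-0.093676,-0.995603)
center distance |VC| = r/sin(θ/2) = 19.566756/sin(17.1297°) = 66.432537
C = V + |VC|·bis = (-9.5320,-80.1169)
T_A = V + ((C−V)·d_A)·d_A = V + 63.4856·d_A = (-27.6087,-72.6275)
T_B = V + ((C−V)·d_B)·d_B = V + 63.4856·d_B = (9.6244,-76.1308)
sweep = 180° − θ = 145.7406°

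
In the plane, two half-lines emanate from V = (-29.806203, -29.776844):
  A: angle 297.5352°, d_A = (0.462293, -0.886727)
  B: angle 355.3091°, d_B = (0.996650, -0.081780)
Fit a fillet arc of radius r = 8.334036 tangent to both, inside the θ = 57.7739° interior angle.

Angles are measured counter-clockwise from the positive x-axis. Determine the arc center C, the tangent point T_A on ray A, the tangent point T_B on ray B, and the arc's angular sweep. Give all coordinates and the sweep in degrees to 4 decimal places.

center=(-15.4331,-39.3183) T_A=(-22.8232,-43.1710) T_B=(-14.7516,-31.0122) sweep=122.2261

bisector direction at 326.4221° = (0.833135,-0.553070)
center distance |VC| = r/sin(θ/2) = 8.334036/sin(28.8869°) = 17.251769
C = V + |VC|·bis = (-15.4331,-39.3183)
T_A = V + ((C−V)·d_A)·d_A = V + 15.1052·d_A = (-22.8232,-43.1710)
T_B = V + ((C−V)·d_B)·d_B = V + 15.1052·d_B = (-14.7516,-31.0122)
sweep = 180° − θ = 122.2261°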